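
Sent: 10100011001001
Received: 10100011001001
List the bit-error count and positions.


XOR: 00000000000000

0 errors (received matches sent)


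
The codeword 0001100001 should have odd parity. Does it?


Number of 1s: 3

Yes, parity is correct (3 ones)


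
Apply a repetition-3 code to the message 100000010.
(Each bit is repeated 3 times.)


Each bit -> 3 copies

111000000000000000000111000


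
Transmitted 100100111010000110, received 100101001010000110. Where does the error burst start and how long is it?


XOR: 000001110000000000

Burst at position 5, length 3


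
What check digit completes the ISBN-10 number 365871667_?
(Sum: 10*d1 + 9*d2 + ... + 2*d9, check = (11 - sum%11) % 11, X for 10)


Weighted sum: 283
283 mod 11 = 8

Check digit: 3


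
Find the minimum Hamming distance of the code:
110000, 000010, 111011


Comparing all pairs, minimum distance: 3
Can detect 2 errors, correct 1 errors

3


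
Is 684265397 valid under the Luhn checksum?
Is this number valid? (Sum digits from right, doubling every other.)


Luhn sum = 47
47 mod 10 = 7

Invalid (Luhn sum mod 10 = 7)


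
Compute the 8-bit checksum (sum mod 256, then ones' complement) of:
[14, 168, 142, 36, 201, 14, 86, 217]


Sum = 878 mod 256 = 110
Complement = 145

145


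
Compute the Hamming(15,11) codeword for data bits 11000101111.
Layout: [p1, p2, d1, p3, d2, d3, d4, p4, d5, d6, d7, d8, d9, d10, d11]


Parity bits: p1=0, p2=0, p3=1, p4=1

001110010101111


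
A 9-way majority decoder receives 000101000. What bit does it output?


Ones: 2 out of 9
Threshold: 5

0 (2/9 voted 1)


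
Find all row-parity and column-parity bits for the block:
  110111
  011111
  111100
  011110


Row parities: 1100
Column parities: 001010

Row P: 1100, Col P: 001010, Corner: 0


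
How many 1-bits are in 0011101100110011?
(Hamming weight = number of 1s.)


Counting 1s in 0011101100110011

9


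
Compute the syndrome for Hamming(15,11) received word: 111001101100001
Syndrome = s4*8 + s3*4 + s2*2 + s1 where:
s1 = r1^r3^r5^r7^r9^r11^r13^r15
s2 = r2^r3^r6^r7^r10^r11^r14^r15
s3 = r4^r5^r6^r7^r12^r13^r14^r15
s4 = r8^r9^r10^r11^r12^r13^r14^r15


s1=1, s2=0, s3=1, s4=1

Syndrome = 13 (error at position 13)


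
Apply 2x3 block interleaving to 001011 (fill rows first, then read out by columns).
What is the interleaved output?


Matrix:
  001
  011
Read columns: 000111

000111


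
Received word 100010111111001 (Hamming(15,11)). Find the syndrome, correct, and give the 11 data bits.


Syndrome = 0: no error detected

Data: 01011111001 (no errors)


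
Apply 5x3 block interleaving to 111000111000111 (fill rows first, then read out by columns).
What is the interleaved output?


Matrix:
  111
  000
  111
  000
  111
Read columns: 101011010110101

101011010110101


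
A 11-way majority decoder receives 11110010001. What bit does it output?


Ones: 6 out of 11
Threshold: 6

1 (6/11 voted 1)


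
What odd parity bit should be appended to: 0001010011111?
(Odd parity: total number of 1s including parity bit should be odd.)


Number of 1s in data: 7
Parity bit: 0

0


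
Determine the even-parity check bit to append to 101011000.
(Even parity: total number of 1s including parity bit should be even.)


Number of 1s in data: 4
Parity bit: 0

0


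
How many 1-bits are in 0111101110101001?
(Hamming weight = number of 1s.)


Counting 1s in 0111101110101001

10


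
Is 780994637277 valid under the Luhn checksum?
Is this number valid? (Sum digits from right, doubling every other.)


Luhn sum = 60
60 mod 10 = 0

Valid (Luhn sum mod 10 = 0)


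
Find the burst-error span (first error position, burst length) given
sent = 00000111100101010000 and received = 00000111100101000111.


XOR: 00000000000000010111

Burst at position 15, length 5


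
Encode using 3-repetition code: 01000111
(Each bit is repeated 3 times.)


Each bit -> 3 copies

000111000000000111111111


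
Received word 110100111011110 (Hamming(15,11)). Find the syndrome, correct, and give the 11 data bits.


Syndrome = 5: error at position 5

Data: 01011011110 (corrected bit 5)


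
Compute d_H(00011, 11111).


XOR: 11100
Count of 1s: 3

3


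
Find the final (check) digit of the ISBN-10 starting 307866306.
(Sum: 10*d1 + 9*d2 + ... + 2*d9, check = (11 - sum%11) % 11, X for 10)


Weighted sum: 232
232 mod 11 = 1

Check digit: X


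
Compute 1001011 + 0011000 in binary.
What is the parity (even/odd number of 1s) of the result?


1001011 = 75
0011000 = 24
Sum = 99 = 1100011
1s count = 4

even parity (4 ones in 1100011)


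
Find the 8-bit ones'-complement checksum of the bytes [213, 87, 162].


Sum = 462 mod 256 = 206
Complement = 49

49


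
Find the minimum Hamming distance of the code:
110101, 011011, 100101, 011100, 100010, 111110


Comparing all pairs, minimum distance: 1
Can detect 0 errors, correct 0 errors

1


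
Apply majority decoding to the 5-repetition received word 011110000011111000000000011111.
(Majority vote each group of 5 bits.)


Groups: 01111, 00000, 11111, 00000, 00000, 11111
Majority votes: 101001

101001


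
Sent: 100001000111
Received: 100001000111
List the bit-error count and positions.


XOR: 000000000000

0 errors (received matches sent)


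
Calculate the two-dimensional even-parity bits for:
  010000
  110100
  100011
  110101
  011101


Row parities: 11100
Column parities: 101111

Row P: 11100, Col P: 101111, Corner: 1


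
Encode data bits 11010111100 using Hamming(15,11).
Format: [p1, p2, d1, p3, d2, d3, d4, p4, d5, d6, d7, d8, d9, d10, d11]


Parity bits: p1=1, p2=0, p3=0, p4=0

101010100111100


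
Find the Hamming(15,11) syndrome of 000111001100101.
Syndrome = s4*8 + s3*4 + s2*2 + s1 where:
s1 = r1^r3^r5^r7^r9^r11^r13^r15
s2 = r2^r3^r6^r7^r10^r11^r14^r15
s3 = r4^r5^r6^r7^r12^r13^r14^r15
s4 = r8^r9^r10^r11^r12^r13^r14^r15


s1=0, s2=1, s3=1, s4=0

Syndrome = 6 (error at position 6)


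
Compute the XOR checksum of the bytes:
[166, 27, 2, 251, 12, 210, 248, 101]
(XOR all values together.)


XOR chain: 166 ^ 27 ^ 2 ^ 251 ^ 12 ^ 210 ^ 248 ^ 101 = 7

7


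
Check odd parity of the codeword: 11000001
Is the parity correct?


Number of 1s: 3

Yes, parity is correct (3 ones)


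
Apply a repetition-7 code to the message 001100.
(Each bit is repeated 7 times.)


Each bit -> 7 copies

000000000000001111111111111100000000000000


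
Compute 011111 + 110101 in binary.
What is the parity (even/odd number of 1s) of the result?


011111 = 31
110101 = 53
Sum = 84 = 1010100
1s count = 3

odd parity (3 ones in 1010100)


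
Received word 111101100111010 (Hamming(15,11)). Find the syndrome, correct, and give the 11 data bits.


Syndrome = 6: error at position 6

Data: 10010111010 (corrected bit 6)


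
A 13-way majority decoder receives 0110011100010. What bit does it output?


Ones: 6 out of 13
Threshold: 7

0 (6/13 voted 1)


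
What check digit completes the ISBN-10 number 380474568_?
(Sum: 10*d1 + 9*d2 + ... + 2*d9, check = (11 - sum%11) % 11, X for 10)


Weighted sum: 246
246 mod 11 = 4

Check digit: 7


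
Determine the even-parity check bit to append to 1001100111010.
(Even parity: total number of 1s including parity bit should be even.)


Number of 1s in data: 7
Parity bit: 1

1


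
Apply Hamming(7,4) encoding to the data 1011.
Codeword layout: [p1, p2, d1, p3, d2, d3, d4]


Parity bits: p1=0, p2=1, p3=0

0110011


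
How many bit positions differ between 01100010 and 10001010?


XOR: 11101000
Count of 1s: 4

4


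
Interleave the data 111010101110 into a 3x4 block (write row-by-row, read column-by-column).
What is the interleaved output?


Matrix:
  1110
  1010
  1110
Read columns: 111101111000

111101111000


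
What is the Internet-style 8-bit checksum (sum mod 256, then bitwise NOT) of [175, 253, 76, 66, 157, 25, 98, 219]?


Sum = 1069 mod 256 = 45
Complement = 210

210


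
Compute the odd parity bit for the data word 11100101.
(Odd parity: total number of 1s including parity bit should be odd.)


Number of 1s in data: 5
Parity bit: 0

0


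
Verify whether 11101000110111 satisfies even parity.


Number of 1s: 9

No, parity error (9 ones)


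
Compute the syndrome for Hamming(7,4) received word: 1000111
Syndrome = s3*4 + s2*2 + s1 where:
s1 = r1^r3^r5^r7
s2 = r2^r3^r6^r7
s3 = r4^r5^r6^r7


s1=1, s2=0, s3=1

Syndrome = 5 (error at position 5)


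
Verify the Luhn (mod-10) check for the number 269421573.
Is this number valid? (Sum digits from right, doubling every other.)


Luhn sum = 39
39 mod 10 = 9

Invalid (Luhn sum mod 10 = 9)


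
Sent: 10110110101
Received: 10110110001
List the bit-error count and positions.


XOR: 00000000100

1 error(s) at position(s): 8


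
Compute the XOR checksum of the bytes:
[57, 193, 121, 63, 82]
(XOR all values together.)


XOR chain: 57 ^ 193 ^ 121 ^ 63 ^ 82 = 236

236


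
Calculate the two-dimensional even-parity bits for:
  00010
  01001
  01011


Row parities: 101
Column parities: 00000

Row P: 101, Col P: 00000, Corner: 0


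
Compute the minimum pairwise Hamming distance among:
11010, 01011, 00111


Comparing all pairs, minimum distance: 2
Can detect 1 errors, correct 0 errors

2


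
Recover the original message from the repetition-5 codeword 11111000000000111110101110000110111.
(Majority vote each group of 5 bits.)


Groups: 11111, 00000, 00001, 11110, 10111, 00001, 10111
Majority votes: 1001101

1001101


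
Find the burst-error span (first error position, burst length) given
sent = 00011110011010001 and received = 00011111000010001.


XOR: 00000001011000000

Burst at position 7, length 4


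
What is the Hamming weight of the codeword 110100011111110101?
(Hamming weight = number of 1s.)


Counting 1s in 110100011111110101

12


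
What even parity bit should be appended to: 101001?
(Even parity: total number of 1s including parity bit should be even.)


Number of 1s in data: 3
Parity bit: 1

1


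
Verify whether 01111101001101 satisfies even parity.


Number of 1s: 9

No, parity error (9 ones)


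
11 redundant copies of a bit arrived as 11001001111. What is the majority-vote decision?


Ones: 7 out of 11
Threshold: 6

1 (7/11 voted 1)


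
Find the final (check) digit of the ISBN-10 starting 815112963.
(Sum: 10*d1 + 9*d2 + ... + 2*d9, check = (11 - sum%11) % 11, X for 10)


Weighted sum: 212
212 mod 11 = 3

Check digit: 8


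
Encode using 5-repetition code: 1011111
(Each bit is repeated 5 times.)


Each bit -> 5 copies

11111000001111111111111111111111111


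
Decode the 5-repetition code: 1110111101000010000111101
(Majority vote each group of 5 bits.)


Groups: 11101, 11101, 00001, 00001, 11101
Majority votes: 11001

11001


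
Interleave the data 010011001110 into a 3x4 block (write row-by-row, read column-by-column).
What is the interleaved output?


Matrix:
  0100
  1100
  1110
Read columns: 011111001000

011111001000


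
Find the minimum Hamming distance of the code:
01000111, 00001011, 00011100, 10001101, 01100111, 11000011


Comparing all pairs, minimum distance: 1
Can detect 0 errors, correct 0 errors

1


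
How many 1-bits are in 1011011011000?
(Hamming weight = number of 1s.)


Counting 1s in 1011011011000

7


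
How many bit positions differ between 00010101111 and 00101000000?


XOR: 00111101111
Count of 1s: 8

8


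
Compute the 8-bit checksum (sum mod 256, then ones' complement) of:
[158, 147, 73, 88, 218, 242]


Sum = 926 mod 256 = 158
Complement = 97

97


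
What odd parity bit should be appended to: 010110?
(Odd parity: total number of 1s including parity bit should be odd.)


Number of 1s in data: 3
Parity bit: 0

0


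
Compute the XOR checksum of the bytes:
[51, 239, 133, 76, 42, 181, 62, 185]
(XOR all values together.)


XOR chain: 51 ^ 239 ^ 133 ^ 76 ^ 42 ^ 181 ^ 62 ^ 185 = 13

13


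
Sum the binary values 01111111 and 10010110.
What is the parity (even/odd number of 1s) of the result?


01111111 = 127
10010110 = 150
Sum = 277 = 100010101
1s count = 4

even parity (4 ones in 100010101)


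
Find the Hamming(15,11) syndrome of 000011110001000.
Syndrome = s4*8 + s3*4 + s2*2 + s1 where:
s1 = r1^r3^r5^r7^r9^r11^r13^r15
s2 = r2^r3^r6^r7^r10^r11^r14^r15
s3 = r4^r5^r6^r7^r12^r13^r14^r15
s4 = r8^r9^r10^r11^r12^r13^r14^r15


s1=0, s2=0, s3=0, s4=0

Syndrome = 0 (no error)


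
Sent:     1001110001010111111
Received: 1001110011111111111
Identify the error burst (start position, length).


XOR: 0000000010101000000

Burst at position 8, length 5


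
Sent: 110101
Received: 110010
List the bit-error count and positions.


XOR: 000111

3 error(s) at position(s): 3, 4, 5


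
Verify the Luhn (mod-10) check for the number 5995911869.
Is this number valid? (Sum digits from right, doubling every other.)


Luhn sum = 56
56 mod 10 = 6

Invalid (Luhn sum mod 10 = 6)


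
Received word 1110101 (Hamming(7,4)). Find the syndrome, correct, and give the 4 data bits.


Syndrome = 2: error at position 2

Data: 1101 (corrected bit 2)


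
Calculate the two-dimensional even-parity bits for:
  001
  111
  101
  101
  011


Row parities: 11000
Column parities: 101

Row P: 11000, Col P: 101, Corner: 0


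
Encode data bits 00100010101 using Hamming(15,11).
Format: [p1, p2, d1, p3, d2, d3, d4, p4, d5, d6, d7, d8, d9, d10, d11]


Parity bits: p1=1, p2=1, p3=1, p4=1

110101010010101


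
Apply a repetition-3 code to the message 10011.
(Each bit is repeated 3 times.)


Each bit -> 3 copies

111000000111111


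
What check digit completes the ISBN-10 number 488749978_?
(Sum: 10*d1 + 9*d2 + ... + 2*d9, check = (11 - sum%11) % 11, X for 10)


Weighted sum: 367
367 mod 11 = 4

Check digit: 7


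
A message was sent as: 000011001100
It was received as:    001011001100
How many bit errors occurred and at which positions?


XOR: 001000000000

1 error(s) at position(s): 2


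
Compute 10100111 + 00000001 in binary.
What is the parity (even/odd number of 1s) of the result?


10100111 = 167
00000001 = 1
Sum = 168 = 10101000
1s count = 3

odd parity (3 ones in 10101000)


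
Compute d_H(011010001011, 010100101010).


XOR: 001110100001
Count of 1s: 5

5


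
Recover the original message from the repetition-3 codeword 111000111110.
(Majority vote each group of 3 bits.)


Groups: 111, 000, 111, 110
Majority votes: 1011

1011


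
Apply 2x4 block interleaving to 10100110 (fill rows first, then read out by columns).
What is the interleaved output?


Matrix:
  1010
  0110
Read columns: 10011100

10011100


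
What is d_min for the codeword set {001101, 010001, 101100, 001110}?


Comparing all pairs, minimum distance: 2
Can detect 1 errors, correct 0 errors

2


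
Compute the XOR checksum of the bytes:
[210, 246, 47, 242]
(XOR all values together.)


XOR chain: 210 ^ 246 ^ 47 ^ 242 = 249

249


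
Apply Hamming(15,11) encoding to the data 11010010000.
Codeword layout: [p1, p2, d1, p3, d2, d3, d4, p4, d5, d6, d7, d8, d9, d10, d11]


Parity bits: p1=0, p2=1, p3=0, p4=1

011010110010000


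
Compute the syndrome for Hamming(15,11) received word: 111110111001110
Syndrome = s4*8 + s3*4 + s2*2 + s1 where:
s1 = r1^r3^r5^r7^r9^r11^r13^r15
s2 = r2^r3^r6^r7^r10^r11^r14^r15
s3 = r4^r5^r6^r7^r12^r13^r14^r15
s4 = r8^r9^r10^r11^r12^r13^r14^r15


s1=0, s2=0, s3=0, s4=1

Syndrome = 8 (error at position 8)


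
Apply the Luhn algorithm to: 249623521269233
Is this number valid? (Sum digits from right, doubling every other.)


Luhn sum = 70
70 mod 10 = 0

Valid (Luhn sum mod 10 = 0)


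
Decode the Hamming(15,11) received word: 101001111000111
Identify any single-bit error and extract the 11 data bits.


Syndrome = 14: error at position 14

Data: 10111000101 (corrected bit 14)


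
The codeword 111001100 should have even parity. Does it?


Number of 1s: 5

No, parity error (5 ones)


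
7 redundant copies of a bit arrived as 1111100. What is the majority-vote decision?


Ones: 5 out of 7
Threshold: 4

1 (5/7 voted 1)


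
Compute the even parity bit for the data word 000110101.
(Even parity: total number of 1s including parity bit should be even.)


Number of 1s in data: 4
Parity bit: 0

0


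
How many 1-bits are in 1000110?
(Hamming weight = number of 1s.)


Counting 1s in 1000110

3


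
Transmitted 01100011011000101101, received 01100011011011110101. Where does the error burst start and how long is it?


XOR: 00000000000011011000

Burst at position 12, length 5


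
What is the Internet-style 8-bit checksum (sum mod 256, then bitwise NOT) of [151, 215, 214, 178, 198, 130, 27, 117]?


Sum = 1230 mod 256 = 206
Complement = 49

49


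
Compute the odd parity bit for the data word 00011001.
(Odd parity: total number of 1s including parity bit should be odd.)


Number of 1s in data: 3
Parity bit: 0

0


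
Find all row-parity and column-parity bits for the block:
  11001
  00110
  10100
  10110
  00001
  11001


Row parities: 100111
Column parities: 00101

Row P: 100111, Col P: 00101, Corner: 0


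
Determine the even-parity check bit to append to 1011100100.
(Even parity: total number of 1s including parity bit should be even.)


Number of 1s in data: 5
Parity bit: 1

1


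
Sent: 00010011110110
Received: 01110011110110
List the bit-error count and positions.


XOR: 01100000000000

2 error(s) at position(s): 1, 2


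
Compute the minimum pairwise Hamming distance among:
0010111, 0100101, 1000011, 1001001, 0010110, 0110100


Comparing all pairs, minimum distance: 1
Can detect 0 errors, correct 0 errors

1


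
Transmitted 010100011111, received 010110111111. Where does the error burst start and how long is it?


XOR: 000010100000

Burst at position 4, length 3


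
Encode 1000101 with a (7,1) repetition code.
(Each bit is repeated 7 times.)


Each bit -> 7 copies

1111111000000000000000000000111111100000001111111


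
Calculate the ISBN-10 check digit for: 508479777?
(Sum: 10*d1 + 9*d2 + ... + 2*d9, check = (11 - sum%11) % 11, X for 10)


Weighted sum: 292
292 mod 11 = 6

Check digit: 5


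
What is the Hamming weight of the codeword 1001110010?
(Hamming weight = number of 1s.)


Counting 1s in 1001110010

5


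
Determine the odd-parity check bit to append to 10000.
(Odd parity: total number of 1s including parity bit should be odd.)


Number of 1s in data: 1
Parity bit: 0

0


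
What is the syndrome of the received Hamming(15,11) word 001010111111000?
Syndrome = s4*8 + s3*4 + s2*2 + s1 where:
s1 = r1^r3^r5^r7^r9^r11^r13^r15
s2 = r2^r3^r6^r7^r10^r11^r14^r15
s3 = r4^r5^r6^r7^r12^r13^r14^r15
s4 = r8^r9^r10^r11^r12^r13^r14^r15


s1=1, s2=0, s3=1, s4=1

Syndrome = 13 (error at position 13)


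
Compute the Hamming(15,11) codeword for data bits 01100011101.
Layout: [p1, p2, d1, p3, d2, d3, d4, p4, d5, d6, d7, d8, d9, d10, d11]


Parity bits: p1=0, p2=1, p3=1, p4=0

010111000011101


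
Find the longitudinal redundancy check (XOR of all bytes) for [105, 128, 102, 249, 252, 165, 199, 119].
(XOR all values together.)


XOR chain: 105 ^ 128 ^ 102 ^ 249 ^ 252 ^ 165 ^ 199 ^ 119 = 159

159


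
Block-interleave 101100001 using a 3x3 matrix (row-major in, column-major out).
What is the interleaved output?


Matrix:
  101
  100
  001
Read columns: 110000101

110000101


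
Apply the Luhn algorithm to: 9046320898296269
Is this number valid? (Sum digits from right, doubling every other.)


Luhn sum = 86
86 mod 10 = 6

Invalid (Luhn sum mod 10 = 6)


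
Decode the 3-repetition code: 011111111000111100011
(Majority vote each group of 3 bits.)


Groups: 011, 111, 111, 000, 111, 100, 011
Majority votes: 1110101

1110101


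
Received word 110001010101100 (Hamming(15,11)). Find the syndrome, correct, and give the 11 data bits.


Syndrome = 6: error at position 6

Data: 00000101100 (corrected bit 6)


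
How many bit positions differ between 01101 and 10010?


XOR: 11111
Count of 1s: 5

5


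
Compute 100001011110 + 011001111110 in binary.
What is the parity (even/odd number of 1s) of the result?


100001011110 = 2142
011001111110 = 1662
Sum = 3804 = 111011011100
1s count = 8

even parity (8 ones in 111011011100)


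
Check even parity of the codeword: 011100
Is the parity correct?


Number of 1s: 3

No, parity error (3 ones)


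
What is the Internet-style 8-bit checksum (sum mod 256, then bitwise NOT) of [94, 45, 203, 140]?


Sum = 482 mod 256 = 226
Complement = 29

29


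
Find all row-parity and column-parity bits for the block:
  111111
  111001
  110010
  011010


Row parities: 0011
Column parities: 101110

Row P: 0011, Col P: 101110, Corner: 0


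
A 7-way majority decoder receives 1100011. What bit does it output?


Ones: 4 out of 7
Threshold: 4

1 (4/7 voted 1)


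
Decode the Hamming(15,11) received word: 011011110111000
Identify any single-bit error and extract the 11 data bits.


Syndrome = 0: no error detected

Data: 11110111000 (no errors)


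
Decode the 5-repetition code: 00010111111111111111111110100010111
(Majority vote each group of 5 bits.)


Groups: 00010, 11111, 11111, 11111, 11111, 01000, 10111
Majority votes: 0111101

0111101


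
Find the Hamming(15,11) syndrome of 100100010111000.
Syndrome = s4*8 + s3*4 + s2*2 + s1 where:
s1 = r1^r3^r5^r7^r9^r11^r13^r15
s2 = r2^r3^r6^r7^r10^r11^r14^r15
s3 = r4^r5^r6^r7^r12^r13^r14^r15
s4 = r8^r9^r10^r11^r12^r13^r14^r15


s1=0, s2=0, s3=0, s4=0

Syndrome = 0 (no error)


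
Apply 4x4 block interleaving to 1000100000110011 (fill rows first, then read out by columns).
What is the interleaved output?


Matrix:
  1000
  1000
  0011
  0011
Read columns: 1100000000110011

1100000000110011


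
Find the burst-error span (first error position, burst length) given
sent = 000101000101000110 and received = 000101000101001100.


XOR: 000000000000001010

Burst at position 14, length 3


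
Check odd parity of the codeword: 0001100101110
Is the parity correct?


Number of 1s: 6

No, parity error (6 ones)


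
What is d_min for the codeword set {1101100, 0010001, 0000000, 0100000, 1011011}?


Comparing all pairs, minimum distance: 1
Can detect 0 errors, correct 0 errors

1


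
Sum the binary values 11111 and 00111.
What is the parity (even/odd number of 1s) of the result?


11111 = 31
00111 = 7
Sum = 38 = 100110
1s count = 3

odd parity (3 ones in 100110)


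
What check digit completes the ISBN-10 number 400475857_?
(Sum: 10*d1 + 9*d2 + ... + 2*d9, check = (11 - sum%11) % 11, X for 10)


Weighted sum: 196
196 mod 11 = 9

Check digit: 2


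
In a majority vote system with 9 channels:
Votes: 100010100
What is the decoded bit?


Ones: 3 out of 9
Threshold: 5

0 (3/9 voted 1)


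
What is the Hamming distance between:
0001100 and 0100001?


XOR: 0101101
Count of 1s: 4

4


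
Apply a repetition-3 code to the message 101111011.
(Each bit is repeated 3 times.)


Each bit -> 3 copies

111000111111111111000111111


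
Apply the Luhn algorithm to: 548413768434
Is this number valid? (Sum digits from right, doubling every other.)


Luhn sum = 53
53 mod 10 = 3

Invalid (Luhn sum mod 10 = 3)


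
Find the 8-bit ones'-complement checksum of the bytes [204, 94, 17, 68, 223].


Sum = 606 mod 256 = 94
Complement = 161

161


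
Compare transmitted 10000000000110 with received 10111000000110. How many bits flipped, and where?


XOR: 00111000000000

3 error(s) at position(s): 2, 3, 4


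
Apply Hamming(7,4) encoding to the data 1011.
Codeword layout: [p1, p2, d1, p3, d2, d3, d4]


Parity bits: p1=0, p2=1, p3=0

0110011


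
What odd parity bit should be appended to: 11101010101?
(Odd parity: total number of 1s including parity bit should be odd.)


Number of 1s in data: 7
Parity bit: 0

0


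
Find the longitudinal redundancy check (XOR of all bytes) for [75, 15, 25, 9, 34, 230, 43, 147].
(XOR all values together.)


XOR chain: 75 ^ 15 ^ 25 ^ 9 ^ 34 ^ 230 ^ 43 ^ 147 = 40

40


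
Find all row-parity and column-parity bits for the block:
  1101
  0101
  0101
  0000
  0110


Row parities: 10000
Column parities: 1011

Row P: 10000, Col P: 1011, Corner: 1


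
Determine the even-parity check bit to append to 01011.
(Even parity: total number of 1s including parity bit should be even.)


Number of 1s in data: 3
Parity bit: 1

1


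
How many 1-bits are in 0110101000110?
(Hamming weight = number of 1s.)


Counting 1s in 0110101000110

6


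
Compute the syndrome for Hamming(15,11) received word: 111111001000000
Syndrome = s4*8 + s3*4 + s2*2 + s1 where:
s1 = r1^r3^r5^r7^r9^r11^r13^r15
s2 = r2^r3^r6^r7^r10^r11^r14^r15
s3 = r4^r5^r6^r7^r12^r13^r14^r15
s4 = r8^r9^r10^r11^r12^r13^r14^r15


s1=0, s2=1, s3=1, s4=1

Syndrome = 14 (error at position 14)


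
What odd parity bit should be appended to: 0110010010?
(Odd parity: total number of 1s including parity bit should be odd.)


Number of 1s in data: 4
Parity bit: 1

1


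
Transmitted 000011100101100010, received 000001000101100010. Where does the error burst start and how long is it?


XOR: 000010100000000000

Burst at position 4, length 3


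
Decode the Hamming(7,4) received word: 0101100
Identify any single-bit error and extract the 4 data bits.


Syndrome = 3: error at position 3

Data: 1100 (corrected bit 3)


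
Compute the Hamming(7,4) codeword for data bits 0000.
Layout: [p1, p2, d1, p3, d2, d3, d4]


Parity bits: p1=0, p2=0, p3=0

0000000


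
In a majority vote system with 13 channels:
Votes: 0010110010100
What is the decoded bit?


Ones: 5 out of 13
Threshold: 7

0 (5/13 voted 1)


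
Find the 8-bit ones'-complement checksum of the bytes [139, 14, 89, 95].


Sum = 337 mod 256 = 81
Complement = 174

174


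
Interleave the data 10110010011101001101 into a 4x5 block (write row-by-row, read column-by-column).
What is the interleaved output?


Matrix:
  10110
  01001
  11010
  01101
Read columns: 10100111100110100101

10100111100110100101


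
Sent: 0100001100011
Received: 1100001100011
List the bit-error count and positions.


XOR: 1000000000000

1 error(s) at position(s): 0


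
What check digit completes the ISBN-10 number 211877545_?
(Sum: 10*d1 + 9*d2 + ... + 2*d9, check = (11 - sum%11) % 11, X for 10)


Weighted sum: 212
212 mod 11 = 3

Check digit: 8


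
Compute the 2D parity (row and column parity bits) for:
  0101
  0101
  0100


Row parities: 001
Column parities: 0100

Row P: 001, Col P: 0100, Corner: 1


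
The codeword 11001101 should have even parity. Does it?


Number of 1s: 5

No, parity error (5 ones)


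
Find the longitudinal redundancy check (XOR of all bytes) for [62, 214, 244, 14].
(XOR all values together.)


XOR chain: 62 ^ 214 ^ 244 ^ 14 = 18

18


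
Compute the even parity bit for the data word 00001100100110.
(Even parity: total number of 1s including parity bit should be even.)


Number of 1s in data: 5
Parity bit: 1

1


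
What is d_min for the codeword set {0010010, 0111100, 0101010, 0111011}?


Comparing all pairs, minimum distance: 2
Can detect 1 errors, correct 0 errors

2


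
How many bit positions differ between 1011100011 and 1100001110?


XOR: 0111101101
Count of 1s: 7

7


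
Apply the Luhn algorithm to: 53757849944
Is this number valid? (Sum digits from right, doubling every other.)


Luhn sum = 67
67 mod 10 = 7

Invalid (Luhn sum mod 10 = 7)


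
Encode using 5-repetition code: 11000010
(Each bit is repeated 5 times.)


Each bit -> 5 copies

1111111111000000000000000000001111100000


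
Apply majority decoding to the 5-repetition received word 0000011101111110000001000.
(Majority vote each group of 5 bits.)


Groups: 00000, 11101, 11111, 00000, 01000
Majority votes: 01100

01100


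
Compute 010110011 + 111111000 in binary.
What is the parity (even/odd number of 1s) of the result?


010110011 = 179
111111000 = 504
Sum = 683 = 1010101011
1s count = 6

even parity (6 ones in 1010101011)


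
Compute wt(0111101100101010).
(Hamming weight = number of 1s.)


Counting 1s in 0111101100101010

9


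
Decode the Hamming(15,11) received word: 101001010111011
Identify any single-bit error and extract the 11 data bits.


Syndrome = 0: no error detected

Data: 10100111011 (no errors)


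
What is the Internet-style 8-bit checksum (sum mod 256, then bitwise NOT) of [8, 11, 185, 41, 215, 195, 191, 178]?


Sum = 1024 mod 256 = 0
Complement = 255

255


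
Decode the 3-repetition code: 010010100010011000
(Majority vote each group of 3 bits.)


Groups: 010, 010, 100, 010, 011, 000
Majority votes: 000010

000010


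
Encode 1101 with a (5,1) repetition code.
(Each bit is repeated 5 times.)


Each bit -> 5 copies

11111111110000011111


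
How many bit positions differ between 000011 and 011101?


XOR: 011110
Count of 1s: 4

4


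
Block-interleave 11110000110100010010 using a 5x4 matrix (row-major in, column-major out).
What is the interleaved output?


Matrix:
  1111
  0000
  1101
  0001
  0010
Read columns: 10100101001000110110

10100101001000110110


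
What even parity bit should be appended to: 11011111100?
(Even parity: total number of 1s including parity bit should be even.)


Number of 1s in data: 8
Parity bit: 0

0


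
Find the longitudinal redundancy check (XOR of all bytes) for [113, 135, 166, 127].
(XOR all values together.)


XOR chain: 113 ^ 135 ^ 166 ^ 127 = 47

47


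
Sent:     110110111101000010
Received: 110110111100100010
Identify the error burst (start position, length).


XOR: 000000000001100000

Burst at position 11, length 2


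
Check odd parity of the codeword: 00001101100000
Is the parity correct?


Number of 1s: 4

No, parity error (4 ones)


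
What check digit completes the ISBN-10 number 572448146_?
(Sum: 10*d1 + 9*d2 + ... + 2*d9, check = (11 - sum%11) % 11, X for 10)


Weighted sum: 249
249 mod 11 = 7

Check digit: 4


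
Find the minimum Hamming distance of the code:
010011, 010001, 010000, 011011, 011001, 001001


Comparing all pairs, minimum distance: 1
Can detect 0 errors, correct 0 errors

1


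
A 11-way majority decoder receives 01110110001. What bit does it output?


Ones: 6 out of 11
Threshold: 6

1 (6/11 voted 1)


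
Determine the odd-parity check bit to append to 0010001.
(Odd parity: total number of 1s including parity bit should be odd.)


Number of 1s in data: 2
Parity bit: 1

1


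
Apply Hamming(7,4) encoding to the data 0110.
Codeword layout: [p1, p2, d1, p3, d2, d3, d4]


Parity bits: p1=1, p2=1, p3=0

1100110


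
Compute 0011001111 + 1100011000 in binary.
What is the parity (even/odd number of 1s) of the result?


0011001111 = 207
1100011000 = 792
Sum = 999 = 1111100111
1s count = 8

even parity (8 ones in 1111100111)


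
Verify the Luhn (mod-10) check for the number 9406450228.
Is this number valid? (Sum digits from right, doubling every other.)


Luhn sum = 46
46 mod 10 = 6

Invalid (Luhn sum mod 10 = 6)


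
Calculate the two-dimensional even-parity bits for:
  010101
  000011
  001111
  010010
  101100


Row parities: 10001
Column parities: 100111

Row P: 10001, Col P: 100111, Corner: 0


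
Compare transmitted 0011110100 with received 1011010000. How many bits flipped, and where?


XOR: 1000100100

3 error(s) at position(s): 0, 4, 7


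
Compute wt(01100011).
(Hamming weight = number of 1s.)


Counting 1s in 01100011

4


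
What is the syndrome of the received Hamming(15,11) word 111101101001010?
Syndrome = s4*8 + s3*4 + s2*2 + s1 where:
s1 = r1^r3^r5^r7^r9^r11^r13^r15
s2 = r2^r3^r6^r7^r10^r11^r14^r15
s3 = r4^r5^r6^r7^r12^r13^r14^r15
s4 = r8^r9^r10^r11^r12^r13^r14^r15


s1=0, s2=1, s3=1, s4=1

Syndrome = 14 (error at position 14)


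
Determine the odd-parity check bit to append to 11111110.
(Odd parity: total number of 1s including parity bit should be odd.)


Number of 1s in data: 7
Parity bit: 0

0


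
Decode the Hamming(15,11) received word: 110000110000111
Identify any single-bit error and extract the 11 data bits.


Syndrome = 0: no error detected

Data: 00010000111 (no errors)


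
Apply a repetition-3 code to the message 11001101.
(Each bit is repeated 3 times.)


Each bit -> 3 copies

111111000000111111000111


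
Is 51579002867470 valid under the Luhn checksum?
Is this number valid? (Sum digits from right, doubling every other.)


Luhn sum = 48
48 mod 10 = 8

Invalid (Luhn sum mod 10 = 8)


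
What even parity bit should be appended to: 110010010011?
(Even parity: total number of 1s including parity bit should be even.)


Number of 1s in data: 6
Parity bit: 0

0


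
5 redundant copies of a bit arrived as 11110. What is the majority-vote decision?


Ones: 4 out of 5
Threshold: 3

1 (4/5 voted 1)


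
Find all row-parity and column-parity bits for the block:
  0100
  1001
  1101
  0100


Row parities: 1011
Column parities: 0100

Row P: 1011, Col P: 0100, Corner: 1


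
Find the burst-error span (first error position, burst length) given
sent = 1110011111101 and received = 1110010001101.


XOR: 0000001110000

Burst at position 6, length 3


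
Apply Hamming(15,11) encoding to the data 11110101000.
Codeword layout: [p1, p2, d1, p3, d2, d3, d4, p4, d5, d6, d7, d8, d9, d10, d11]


Parity bits: p1=1, p2=0, p3=0, p4=0

101011100101000


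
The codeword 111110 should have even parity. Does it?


Number of 1s: 5

No, parity error (5 ones)


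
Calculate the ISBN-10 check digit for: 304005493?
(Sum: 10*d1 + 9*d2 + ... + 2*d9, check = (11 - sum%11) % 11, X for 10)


Weighted sum: 136
136 mod 11 = 4

Check digit: 7


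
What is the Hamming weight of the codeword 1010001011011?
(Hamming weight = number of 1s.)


Counting 1s in 1010001011011

7


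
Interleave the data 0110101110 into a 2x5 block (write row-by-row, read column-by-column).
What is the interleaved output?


Matrix:
  01101
  01110
Read columns: 0011110110

0011110110


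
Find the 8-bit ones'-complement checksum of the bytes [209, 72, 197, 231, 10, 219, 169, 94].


Sum = 1201 mod 256 = 177
Complement = 78

78


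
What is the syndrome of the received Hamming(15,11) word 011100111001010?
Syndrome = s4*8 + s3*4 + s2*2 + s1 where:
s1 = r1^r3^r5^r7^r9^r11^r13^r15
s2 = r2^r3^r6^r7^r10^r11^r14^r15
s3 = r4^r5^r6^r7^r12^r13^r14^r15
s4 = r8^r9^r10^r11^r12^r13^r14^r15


s1=1, s2=0, s3=0, s4=0

Syndrome = 1 (error at position 1)


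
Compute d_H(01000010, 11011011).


XOR: 10011001
Count of 1s: 4

4


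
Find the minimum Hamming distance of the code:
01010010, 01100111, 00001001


Comparing all pairs, minimum distance: 4
Can detect 3 errors, correct 1 errors

4


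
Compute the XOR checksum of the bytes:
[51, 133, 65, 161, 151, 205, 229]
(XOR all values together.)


XOR chain: 51 ^ 133 ^ 65 ^ 161 ^ 151 ^ 205 ^ 229 = 233

233


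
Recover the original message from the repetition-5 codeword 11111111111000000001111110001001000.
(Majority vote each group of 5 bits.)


Groups: 11111, 11111, 10000, 00001, 11111, 00010, 01000
Majority votes: 1100100

1100100


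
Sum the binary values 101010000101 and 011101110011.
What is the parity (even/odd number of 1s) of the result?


101010000101 = 2693
011101110011 = 1907
Sum = 4600 = 1000111111000
1s count = 7

odd parity (7 ones in 1000111111000)


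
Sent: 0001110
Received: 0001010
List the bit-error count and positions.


XOR: 0000100

1 error(s) at position(s): 4


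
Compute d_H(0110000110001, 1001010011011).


XOR: 1111010101010
Count of 1s: 8

8


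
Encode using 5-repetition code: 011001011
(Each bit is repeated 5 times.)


Each bit -> 5 copies

000001111111111000000000011111000001111111111


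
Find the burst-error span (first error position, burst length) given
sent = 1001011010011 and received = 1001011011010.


XOR: 0000000001001

Burst at position 9, length 4


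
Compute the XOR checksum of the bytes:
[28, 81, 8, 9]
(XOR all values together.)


XOR chain: 28 ^ 81 ^ 8 ^ 9 = 76

76


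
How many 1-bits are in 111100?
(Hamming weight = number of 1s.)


Counting 1s in 111100

4


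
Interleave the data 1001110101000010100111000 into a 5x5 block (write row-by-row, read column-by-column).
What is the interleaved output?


Matrix:
  10011
  10101
  00001
  01001
  11000
Read columns: 1100100011010001000011110

1100100011010001000011110


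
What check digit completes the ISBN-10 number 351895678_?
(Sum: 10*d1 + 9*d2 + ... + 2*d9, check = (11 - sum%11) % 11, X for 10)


Weighted sum: 279
279 mod 11 = 4

Check digit: 7


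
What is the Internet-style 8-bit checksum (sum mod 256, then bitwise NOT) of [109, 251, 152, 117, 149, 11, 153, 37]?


Sum = 979 mod 256 = 211
Complement = 44

44


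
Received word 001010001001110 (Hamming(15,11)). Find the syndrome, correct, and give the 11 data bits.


Syndrome = 0: no error detected

Data: 11001001110 (no errors)


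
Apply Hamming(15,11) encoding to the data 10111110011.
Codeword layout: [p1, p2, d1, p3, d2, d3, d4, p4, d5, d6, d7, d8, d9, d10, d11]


Parity bits: p1=1, p2=1, p3=0, p4=1

111001111110011


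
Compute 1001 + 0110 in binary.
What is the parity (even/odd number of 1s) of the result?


1001 = 9
0110 = 6
Sum = 15 = 1111
1s count = 4

even parity (4 ones in 1111)


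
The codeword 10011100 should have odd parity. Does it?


Number of 1s: 4

No, parity error (4 ones)


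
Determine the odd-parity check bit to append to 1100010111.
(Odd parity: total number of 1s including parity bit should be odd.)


Number of 1s in data: 6
Parity bit: 1

1


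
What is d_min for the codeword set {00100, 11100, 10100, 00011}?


Comparing all pairs, minimum distance: 1
Can detect 0 errors, correct 0 errors

1


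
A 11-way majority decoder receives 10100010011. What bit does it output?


Ones: 5 out of 11
Threshold: 6

0 (5/11 voted 1)


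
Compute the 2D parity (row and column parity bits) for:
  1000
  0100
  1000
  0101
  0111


Row parities: 11101
Column parities: 0110

Row P: 11101, Col P: 0110, Corner: 0


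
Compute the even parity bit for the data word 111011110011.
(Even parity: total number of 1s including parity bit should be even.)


Number of 1s in data: 9
Parity bit: 1

1


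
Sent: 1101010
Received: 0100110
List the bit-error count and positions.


XOR: 1001100

3 error(s) at position(s): 0, 3, 4


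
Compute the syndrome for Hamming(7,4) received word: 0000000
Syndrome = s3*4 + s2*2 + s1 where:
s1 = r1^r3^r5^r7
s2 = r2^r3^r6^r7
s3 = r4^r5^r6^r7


s1=0, s2=0, s3=0

Syndrome = 0 (no error)


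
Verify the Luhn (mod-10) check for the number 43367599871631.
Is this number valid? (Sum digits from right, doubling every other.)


Luhn sum = 80
80 mod 10 = 0

Valid (Luhn sum mod 10 = 0)


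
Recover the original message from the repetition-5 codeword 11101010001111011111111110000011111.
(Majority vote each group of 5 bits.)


Groups: 11101, 01000, 11110, 11111, 11111, 00000, 11111
Majority votes: 1011101

1011101


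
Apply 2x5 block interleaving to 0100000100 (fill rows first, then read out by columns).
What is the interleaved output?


Matrix:
  01000
  00100
Read columns: 0010010000

0010010000
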